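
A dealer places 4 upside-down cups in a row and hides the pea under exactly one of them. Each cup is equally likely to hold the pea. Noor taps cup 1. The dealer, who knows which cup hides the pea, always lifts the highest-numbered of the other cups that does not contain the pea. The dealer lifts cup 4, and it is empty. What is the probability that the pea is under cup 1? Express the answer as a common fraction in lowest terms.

1/3

Condition on the true location of the pea.
If it is under any of cups 1, 2, and 3 (prior 1/4 each): cup 4 is the highest-numbered option available, probability 1; weight (1/4)·1 = 1/4 each.
If it is under cup 4 (prior 1/4): the dealer opened cup 4, so this case is ruled out; weight (1/4)·0 = 0.
The weights sum to 3/4.
So P(the pea under cup 1 | the dealer opened cup 4) = (1/4) / (3/4) = 1/3.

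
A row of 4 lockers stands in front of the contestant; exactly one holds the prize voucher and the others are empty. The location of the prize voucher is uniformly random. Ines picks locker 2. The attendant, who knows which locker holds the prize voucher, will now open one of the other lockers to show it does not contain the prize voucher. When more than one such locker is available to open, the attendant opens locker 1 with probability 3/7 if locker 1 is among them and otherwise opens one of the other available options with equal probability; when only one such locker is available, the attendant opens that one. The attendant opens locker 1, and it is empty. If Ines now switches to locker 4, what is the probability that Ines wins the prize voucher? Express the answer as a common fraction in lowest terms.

Consider each possible location of the prize voucher in turn.
If it is in locker 1 (prior 1/4): the attendant opened locker 1, so this case is ruled out; weight (1/4)·0 = 0.
If it is in any of lockers 2, 3, and 4 (prior 1/4 each): locker 1 is available, opened with probability 3/7; weight (1/4)·(3/7) = 3/28 each.
The weights sum to 9/28.
So P(the prize voucher in locker 4 | the attendant opened locker 1) = (3/28) / (9/28) = 1/3.

1/3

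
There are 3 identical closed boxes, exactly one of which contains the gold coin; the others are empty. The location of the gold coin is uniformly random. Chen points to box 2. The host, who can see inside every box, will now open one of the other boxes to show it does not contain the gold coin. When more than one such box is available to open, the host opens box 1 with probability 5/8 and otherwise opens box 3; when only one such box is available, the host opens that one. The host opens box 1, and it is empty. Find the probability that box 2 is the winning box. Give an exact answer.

5/13

Condition on the true location of the gold coin.
If it is in box 1 (prior 1/3): the host opened box 1, so this case is ruled out; weight (1/3)·0 = 0.
If it is in box 2 (prior 1/3): box 1 is available, opened with probability 5/8; weight (1/3)·(5/8) = 5/24.
If it is in box 3 (prior 1/3): only box 1 is available, probability 1; weight (1/3)·1 = 1/3.
The weights sum to 13/24.
So P(the gold coin in box 2 | the host opened box 1) = (5/24) / (13/24) = 5/13.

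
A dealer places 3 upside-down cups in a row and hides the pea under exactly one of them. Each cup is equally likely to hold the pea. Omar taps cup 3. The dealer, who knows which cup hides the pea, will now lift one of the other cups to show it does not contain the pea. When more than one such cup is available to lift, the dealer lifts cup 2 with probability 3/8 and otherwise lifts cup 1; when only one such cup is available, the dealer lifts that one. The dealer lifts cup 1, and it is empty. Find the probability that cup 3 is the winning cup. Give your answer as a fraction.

Consider each possible location of the pea in turn.
If it is under cup 1 (prior 1/3): the dealer opened cup 1, so this case is ruled out; weight (1/3)·0 = 0.
If it is under cup 2 (prior 1/3): only cup 1 is available, probability 1; weight (1/3)·1 = 1/3.
If it is under cup 3 (prior 1/3): cup 2 is available but not opened, probability 5/8; weight (1/3)·(5/8) = 5/24.
The weights sum to 13/24.
So P(the pea under cup 3 | the dealer opened cup 1) = (5/24) / (13/24) = 5/13.

5/13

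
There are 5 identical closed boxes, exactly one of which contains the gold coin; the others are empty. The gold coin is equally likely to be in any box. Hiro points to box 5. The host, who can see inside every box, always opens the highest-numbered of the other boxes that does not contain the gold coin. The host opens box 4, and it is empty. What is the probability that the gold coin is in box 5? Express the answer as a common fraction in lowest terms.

1/4

Apply Bayes' rule, conditioning on where the gold coin actually is.
If it is in any of boxes 1, 2, 3, and 5 (prior 1/5 each): box 4 is the highest-numbered option available, probability 1; weight (1/5)·1 = 1/5 each.
If it is in box 4 (prior 1/5): the host opened box 4, so this case is ruled out; weight (1/5)·0 = 0.
The weights sum to 4/5.
So P(the gold coin in box 5 | the host opened box 4) = (1/5) / (4/5) = 1/4.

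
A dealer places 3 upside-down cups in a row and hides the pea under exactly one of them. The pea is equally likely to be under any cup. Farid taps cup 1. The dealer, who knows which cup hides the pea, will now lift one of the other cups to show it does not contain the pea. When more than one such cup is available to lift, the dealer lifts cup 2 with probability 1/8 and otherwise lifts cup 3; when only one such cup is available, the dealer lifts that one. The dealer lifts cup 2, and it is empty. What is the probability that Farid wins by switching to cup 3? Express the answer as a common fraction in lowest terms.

Consider each possible location of the pea in turn.
If it is under cup 1 (prior 1/3): cup 2 is available, opened with probability 1/8; weight (1/3)·(1/8) = 1/24.
If it is under cup 2 (prior 1/3): the dealer opened cup 2, so this case is ruled out; weight (1/3)·0 = 0.
If it is under cup 3 (prior 1/3): only cup 2 is available, probability 1; weight (1/3)·1 = 1/3.
The weights sum to 3/8.
So P(the pea under cup 3 | the dealer opened cup 2) = (1/3) / (3/8) = 8/9.

8/9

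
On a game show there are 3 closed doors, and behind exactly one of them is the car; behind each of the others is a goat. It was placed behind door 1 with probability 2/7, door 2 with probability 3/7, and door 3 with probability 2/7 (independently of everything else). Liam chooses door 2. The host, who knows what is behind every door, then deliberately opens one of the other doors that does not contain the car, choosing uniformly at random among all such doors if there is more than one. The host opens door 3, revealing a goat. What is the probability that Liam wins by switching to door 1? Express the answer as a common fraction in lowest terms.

Apply Bayes' rule, conditioning on where the car actually is.
If it is behind door 1 (prior 2/7): the host has no choice, probability 1; weight (2/7)·1 = 2/7.
If it is behind door 2 (prior 3/7): the host has 2 equally likely choices, so probability 1/2; weight (3/7)·(1/2) = 3/14.
If it is behind door 3 (prior 2/7): the host opened door 3, so this case is ruled out; weight (2/7)·0 = 0.
The weights sum to 1/2.
So P(the car behind door 1 | the host opened door 3) = (2/7) / (1/2) = 4/7.

4/7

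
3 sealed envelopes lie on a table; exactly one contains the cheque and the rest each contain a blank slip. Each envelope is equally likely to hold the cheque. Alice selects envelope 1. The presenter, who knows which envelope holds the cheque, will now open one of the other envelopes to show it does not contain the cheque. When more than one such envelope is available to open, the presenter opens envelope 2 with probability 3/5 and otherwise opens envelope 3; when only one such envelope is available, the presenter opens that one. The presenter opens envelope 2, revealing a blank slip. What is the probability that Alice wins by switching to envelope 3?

Consider each possible location of the cheque in turn.
If it is in envelope 1 (prior 1/3): envelope 2 is available, opened with probability 3/5; weight (1/3)·(3/5) = 1/5.
If it is in envelope 2 (prior 1/3): the presenter opened envelope 2, so this case is ruled out; weight (1/3)·0 = 0.
If it is in envelope 3 (prior 1/3): only envelope 2 is available, probability 1; weight (1/3)·1 = 1/3.
The weights sum to 8/15.
So P(the cheque in envelope 3 | the presenter opened envelope 2) = (1/3) / (8/15) = 5/8.

5/8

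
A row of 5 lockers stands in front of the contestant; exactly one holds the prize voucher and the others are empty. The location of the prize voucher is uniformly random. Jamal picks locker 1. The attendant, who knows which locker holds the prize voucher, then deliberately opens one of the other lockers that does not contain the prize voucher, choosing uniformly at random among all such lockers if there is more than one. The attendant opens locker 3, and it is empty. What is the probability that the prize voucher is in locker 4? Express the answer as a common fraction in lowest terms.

Condition on the true location of the prize voucher.
If it is in locker 1 (prior 1/5): the attendant has 4 equally likely choices, so probability 1/4; weight (1/5)·(1/4) = 1/20.
If it is in any of lockers 2, 4, and 5 (prior 1/5 each): the attendant has 3 equally likely choices, so probability 1/3; weight (1/5)·(1/3) = 1/15 each.
If it is in locker 3 (prior 1/5): the attendant opened locker 3, so this case is ruled out; weight (1/5)·0 = 0.
The weights sum to 1/4.
So P(the prize voucher in locker 4 | the attendant opened locker 3) = (1/15) / (1/4) = 4/15.

4/15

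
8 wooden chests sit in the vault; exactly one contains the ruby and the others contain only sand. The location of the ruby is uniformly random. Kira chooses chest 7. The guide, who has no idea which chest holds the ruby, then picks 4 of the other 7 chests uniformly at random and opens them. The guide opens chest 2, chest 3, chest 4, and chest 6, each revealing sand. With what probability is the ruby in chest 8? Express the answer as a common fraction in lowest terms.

1/4

Condition on the true location of the ruby.
If it is in any of chests 1, 5, 7, and 8 (prior 1/8 each): the guide picks exactly this set with probability 1/35 regardless, and none is the prize; weight (1/8)·(1/35) = 1/280 each.
If it is in any of chests 2, 3, 4, and 6 (prior 1/8 each): that chest was opened and seen not to hold the prize — ruled out; weight (1/8)·0 = 0 each.
The weights sum to 1/70.
So P(the ruby in chest 8 | the guide opened chest 2, chest 3, chest 4, and chest 6) = (1/280) / (1/70) = 1/4.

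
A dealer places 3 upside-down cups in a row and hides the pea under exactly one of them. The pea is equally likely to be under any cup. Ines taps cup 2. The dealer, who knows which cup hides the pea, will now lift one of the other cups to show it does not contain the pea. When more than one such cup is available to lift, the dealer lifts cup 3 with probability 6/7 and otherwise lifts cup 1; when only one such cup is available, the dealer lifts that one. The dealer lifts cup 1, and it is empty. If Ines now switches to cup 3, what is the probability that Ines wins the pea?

Consider each possible location of the pea in turn.
If it is under cup 1 (prior 1/3): the dealer opened cup 1, so this case is ruled out; weight (1/3)·0 = 0.
If it is under cup 2 (prior 1/3): cup 3 is available but not opened, probability 1/7; weight (1/3)·(1/7) = 1/21.
If it is under cup 3 (prior 1/3): only cup 1 is available, probability 1; weight (1/3)·1 = 1/3.
The weights sum to 8/21.
So P(the pea under cup 3 | the dealer opened cup 1) = (1/3) / (8/21) = 7/8.

7/8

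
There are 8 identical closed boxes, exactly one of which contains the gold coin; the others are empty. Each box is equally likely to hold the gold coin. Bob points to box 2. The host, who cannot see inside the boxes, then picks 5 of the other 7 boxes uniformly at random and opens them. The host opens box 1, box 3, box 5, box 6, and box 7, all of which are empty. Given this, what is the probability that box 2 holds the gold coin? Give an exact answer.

Because the host chose which boxes to open without knowing where the gold coin is, the choice is independent of the prize location. Learning that none of the 5 opened boxes holds the gold coin simply rules out those 5 locations and leaves the remaining 3 boxes still equally likely by symmetry.
So P(the gold coin in box 2) = 1/3.

1/3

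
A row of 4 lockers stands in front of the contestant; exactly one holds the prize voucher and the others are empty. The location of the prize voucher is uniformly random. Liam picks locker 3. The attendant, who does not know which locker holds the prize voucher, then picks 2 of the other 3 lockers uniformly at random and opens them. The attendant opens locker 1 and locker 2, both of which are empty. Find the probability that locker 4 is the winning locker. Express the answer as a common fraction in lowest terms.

1/2

Because the attendant chose which lockers to open without knowing where the prize voucher is, the choice is independent of the prize location. Learning that none of the 2 opened lockers holds the prize voucher simply rules out those 2 locations and leaves the remaining 2 lockers still equally likely by symmetry.
So P(the prize voucher in locker 4) = 1/2.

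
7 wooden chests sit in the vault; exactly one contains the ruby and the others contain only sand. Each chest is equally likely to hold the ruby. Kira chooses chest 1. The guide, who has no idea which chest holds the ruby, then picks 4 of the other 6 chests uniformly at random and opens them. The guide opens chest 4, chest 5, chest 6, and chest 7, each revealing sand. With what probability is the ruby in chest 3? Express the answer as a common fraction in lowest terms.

1/3

Apply Bayes' rule, conditioning on where the ruby actually is.
If it is in any of chests 1, 2, and 3 (prior 1/7 each): the guide picks exactly this set with probability 1/15 regardless, and none is the prize; weight (1/7)·(1/15) = 1/105 each.
If it is in any of chests 4, 5, 6, and 7 (prior 1/7 each): that chest was opened and seen not to hold the prize — ruled out; weight (1/7)·0 = 0 each.
The weights sum to 1/35.
So P(the ruby in chest 3 | the guide opened chest 4, chest 5, chest 6, and chest 7) = (1/105) / (1/35) = 1/3.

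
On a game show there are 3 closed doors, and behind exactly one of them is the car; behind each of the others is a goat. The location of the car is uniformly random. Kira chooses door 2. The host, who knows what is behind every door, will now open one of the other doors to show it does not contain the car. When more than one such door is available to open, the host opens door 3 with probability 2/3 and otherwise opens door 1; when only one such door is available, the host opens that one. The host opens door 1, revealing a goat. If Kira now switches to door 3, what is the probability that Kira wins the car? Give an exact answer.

3/4

Apply Bayes' rule, conditioning on where the car actually is.
If it is behind door 1 (prior 1/3): the host opened door 1, so this case is ruled out; weight (1/3)·0 = 0.
If it is behind door 2 (prior 1/3): door 3 is available but not opened, probability 1/3; weight (1/3)·(1/3) = 1/9.
If it is behind door 3 (prior 1/3): only door 1 is available, probability 1; weight (1/3)·1 = 1/3.
The weights sum to 4/9.
So P(the car behind door 3 | the host opened door 1) = (1/3) / (4/9) = 3/4.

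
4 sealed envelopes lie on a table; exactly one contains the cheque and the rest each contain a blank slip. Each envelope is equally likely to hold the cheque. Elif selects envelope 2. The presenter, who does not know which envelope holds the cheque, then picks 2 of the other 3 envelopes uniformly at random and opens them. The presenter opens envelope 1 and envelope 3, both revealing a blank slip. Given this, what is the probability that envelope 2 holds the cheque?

Consider each possible location of the cheque in turn.
If it is in either of envelopes 1 and 3 (prior 1/4 each): that envelope was opened and seen not to hold the prize — ruled out; weight (1/4)·0 = 0 each.
If it is in either of envelopes 2 and 4 (prior 1/4 each): the presenter picks exactly this set with probability 1/3 regardless, and none is the prize; weight (1/4)·(1/3) = 1/12 each.
The weights sum to 1/6.
So P(the cheque in envelope 2 | the presenter opened envelope 1 and envelope 3) = (1/12) / (1/6) = 1/2.

1/2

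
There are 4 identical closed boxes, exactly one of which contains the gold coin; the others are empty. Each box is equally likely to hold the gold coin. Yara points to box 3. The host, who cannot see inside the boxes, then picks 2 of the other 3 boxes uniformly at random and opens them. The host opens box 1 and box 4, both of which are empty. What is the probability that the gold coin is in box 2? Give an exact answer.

Apply Bayes' rule, conditioning on where the gold coin actually is.
If it is in either of boxes 1 and 4 (prior 1/4 each): that box was opened and seen not to hold the prize — ruled out; weight (1/4)·0 = 0 each.
If it is in either of boxes 2 and 3 (prior 1/4 each): the host picks exactly this set with probability 1/3 regardless, and none is the prize; weight (1/4)·(1/3) = 1/12 each.
The weights sum to 1/6.
So P(the gold coin in box 2 | the host opened box 1 and box 4) = (1/12) / (1/6) = 1/2.

1/2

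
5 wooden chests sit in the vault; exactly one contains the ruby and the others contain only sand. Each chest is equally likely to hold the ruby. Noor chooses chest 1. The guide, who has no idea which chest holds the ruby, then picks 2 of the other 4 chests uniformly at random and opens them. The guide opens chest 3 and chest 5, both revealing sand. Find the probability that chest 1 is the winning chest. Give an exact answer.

Because the guide chose which chests to open without knowing where the ruby is, the choice is independent of the prize location. Learning that none of the 2 opened chests holds the ruby simply rules out those 2 locations and leaves the remaining 3 chests still equally likely by symmetry.
So P(the ruby in chest 1) = 1/3.

1/3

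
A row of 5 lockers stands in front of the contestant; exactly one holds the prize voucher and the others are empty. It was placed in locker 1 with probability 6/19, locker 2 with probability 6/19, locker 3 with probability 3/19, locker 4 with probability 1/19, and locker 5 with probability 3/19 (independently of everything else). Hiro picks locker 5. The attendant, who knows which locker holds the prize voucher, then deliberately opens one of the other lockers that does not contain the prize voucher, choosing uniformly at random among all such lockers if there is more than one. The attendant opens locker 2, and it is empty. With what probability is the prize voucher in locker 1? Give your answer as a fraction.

24/49

Apply Bayes' rule, conditioning on where the prize voucher actually is.
If it is in locker 1 (prior 6/19): the attendant has 3 equally likely choices, so probability 1/3; weight (6/19)·(1/3) = 2/19.
If it is in locker 2 (prior 6/19): the attendant opened locker 2, so this case is ruled out; weight (6/19)·0 = 0.
If it is in locker 3 (prior 3/19): the attendant has 3 equally likely choices, so probability 1/3; weight (3/19)·(1/3) = 1/19.
If it is in locker 4 (prior 1/19): the attendant has 3 equally likely choices, so probability 1/3; weight (1/19)·(1/3) = 1/57.
If it is in locker 5 (prior 3/19): the attendant has 4 equally likely choices, so probability 1/4; weight (3/19)·(1/4) = 3/76.
The weights sum to 49/228.
So P(the prize voucher in locker 1 | the attendant opened locker 2) = (2/19) / (49/228) = 24/49.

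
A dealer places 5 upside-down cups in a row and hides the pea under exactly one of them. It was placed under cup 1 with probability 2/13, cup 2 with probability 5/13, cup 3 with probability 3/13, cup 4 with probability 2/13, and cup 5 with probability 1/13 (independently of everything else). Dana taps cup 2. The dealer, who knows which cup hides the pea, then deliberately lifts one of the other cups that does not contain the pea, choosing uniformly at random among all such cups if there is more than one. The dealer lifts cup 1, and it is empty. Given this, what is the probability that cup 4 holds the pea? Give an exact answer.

8/39

Apply Bayes' rule, conditioning on where the pea actually is.
If it is under cup 1 (prior 2/13): the dealer opened cup 1, so this case is ruled out; weight (2/13)·0 = 0.
If it is under cup 2 (prior 5/13): the dealer has 4 equally likely choices, so probability 1/4; weight (5/13)·(1/4) = 5/52.
If it is under cup 3 (prior 3/13): the dealer has 3 equally likely choices, so probability 1/3; weight (3/13)·(1/3) = 1/13.
If it is under cup 4 (prior 2/13): the dealer has 3 equally likely choices, so probability 1/3; weight (2/13)·(1/3) = 2/39.
If it is under cup 5 (prior 1/13): the dealer has 3 equally likely choices, so probability 1/3; weight (1/13)·(1/3) = 1/39.
The weights sum to 1/4.
So P(the pea under cup 4 | the dealer opened cup 1) = (2/39) / (1/4) = 8/39.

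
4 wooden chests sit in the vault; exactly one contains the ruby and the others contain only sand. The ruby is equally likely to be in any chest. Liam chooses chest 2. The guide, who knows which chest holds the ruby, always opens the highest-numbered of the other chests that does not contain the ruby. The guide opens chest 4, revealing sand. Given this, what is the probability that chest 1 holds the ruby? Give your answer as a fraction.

Condition on the true location of the ruby.
If it is in any of chests 1, 2, and 3 (prior 1/4 each): chest 4 is the highest-numbered option available, probability 1; weight (1/4)·1 = 1/4 each.
If it is in chest 4 (prior 1/4): the guide opened chest 4, so this case is ruled out; weight (1/4)·0 = 0.
The weights sum to 3/4.
So P(the ruby in chest 1 | the guide opened chest 4) = (1/4) / (3/4) = 1/3.

1/3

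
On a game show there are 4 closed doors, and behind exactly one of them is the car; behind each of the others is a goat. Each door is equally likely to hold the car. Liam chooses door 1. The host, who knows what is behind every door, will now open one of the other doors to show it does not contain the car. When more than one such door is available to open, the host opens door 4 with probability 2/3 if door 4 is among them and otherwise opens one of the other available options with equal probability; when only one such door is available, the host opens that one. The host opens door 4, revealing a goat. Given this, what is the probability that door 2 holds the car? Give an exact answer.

1/3

Condition on the true location of the car.
If it is behind any of doors 1, 2, and 3 (prior 1/4 each): door 4 is available, opened with probability 2/3; weight (1/4)·(2/3) = 1/6 each.
If it is behind door 4 (prior 1/4): the host opened door 4, so this case is ruled out; weight (1/4)·0 = 0.
The weights sum to 1/2.
So P(the car behind door 2 | the host opened door 4) = (1/6) / (1/2) = 1/3.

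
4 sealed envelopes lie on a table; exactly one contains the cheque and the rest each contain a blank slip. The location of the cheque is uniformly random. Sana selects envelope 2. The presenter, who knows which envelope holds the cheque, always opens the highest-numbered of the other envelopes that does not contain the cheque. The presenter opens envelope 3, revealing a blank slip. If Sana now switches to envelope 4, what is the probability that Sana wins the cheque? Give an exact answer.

Apply Bayes' rule, conditioning on where the cheque actually is.
If it is in either of envelopes 1 and 2 (prior 1/4 each): the presenter would have opened envelope 4 instead, probability 0; weight (1/4)·0 = 0 each.
If it is in envelope 3 (prior 1/4): the presenter opened envelope 3, so this case is ruled out; weight (1/4)·0 = 0.
If it is in envelope 4 (prior 1/4): envelope 3 is the highest-numbered option available, probability 1; weight (1/4)·1 = 1/4.
The weights sum to 1/4.
So P(the cheque in envelope 4 | the presenter opened envelope 3) = (1/4) / (1/4) = 1.

1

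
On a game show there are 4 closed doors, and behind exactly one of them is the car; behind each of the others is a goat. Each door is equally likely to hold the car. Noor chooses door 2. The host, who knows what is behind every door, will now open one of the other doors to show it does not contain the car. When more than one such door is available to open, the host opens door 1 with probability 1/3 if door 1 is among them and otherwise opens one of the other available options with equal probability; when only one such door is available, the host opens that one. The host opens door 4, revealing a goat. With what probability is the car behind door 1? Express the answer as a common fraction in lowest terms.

1/3

Consider each possible location of the car in turn.
If it is behind door 1 (prior 1/4): door 1 holds the prize so is unavailable; the host chooses uniformly among the 2 others, probability 1/2; weight (1/4)·(1/2) = 1/8.
If it is behind door 2 (prior 1/4): door 1 is available but not opened; door 4 gets probability (1 − 1/3)/2 = 1/3; weight (1/4)·(1/3) = 1/12.
If it is behind door 3 (prior 1/4): door 1 is available but not opened, probability 2/3; weight (1/4)·(2/3) = 1/6.
If it is behind door 4 (prior 1/4): the host opened door 4, so this case is ruled out; weight (1/4)·0 = 0.
The weights sum to 3/8.
So P(the car behind door 1 | the host opened door 4) = (1/8) / (3/8) = 1/3.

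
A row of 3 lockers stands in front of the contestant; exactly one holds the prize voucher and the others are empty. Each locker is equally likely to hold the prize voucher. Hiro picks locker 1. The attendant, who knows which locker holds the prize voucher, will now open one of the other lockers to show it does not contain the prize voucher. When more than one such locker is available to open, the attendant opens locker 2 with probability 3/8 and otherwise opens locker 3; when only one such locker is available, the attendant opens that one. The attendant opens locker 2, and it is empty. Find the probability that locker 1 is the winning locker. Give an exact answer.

3/11

Consider each possible location of the prize voucher in turn.
If it is in locker 1 (prior 1/3): locker 2 is available, opened with probability 3/8; weight (1/3)·(3/8) = 1/8.
If it is in locker 2 (prior 1/3): the attendant opened locker 2, so this case is ruled out; weight (1/3)·0 = 0.
If it is in locker 3 (prior 1/3): only locker 2 is available, probability 1; weight (1/3)·1 = 1/3.
The weights sum to 11/24.
So P(the prize voucher in locker 1 | the attendant opened locker 2) = (1/8) / (11/24) = 3/11.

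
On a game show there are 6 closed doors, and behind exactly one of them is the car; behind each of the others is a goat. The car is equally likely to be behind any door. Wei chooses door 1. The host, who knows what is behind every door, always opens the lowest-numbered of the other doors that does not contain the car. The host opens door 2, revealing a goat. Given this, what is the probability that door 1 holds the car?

Consider each possible location of the car in turn.
If it is behind any of doors 1, 3, 4, 5, and 6 (prior 1/6 each): door 2 is the lowest-numbered option available, probability 1; weight (1/6)·1 = 1/6 each.
If it is behind door 2 (prior 1/6): the host opened door 2, so this case is ruled out; weight (1/6)·0 = 0.
The weights sum to 5/6.
So P(the car behind door 1 | the host opened door 2) = (1/6) / (5/6) = 1/5.

1/5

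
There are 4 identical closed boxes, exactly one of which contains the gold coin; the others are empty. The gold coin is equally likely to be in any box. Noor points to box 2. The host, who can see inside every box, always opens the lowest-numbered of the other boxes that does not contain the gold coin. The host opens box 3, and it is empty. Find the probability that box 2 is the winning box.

Condition on the true location of the gold coin.
If it is in box 1 (prior 1/4): box 3 is the lowest-numbered option available, probability 1; weight (1/4)·1 = 1/4.
If it is in either of boxes 2 and 4 (prior 1/4 each): the host would have opened box 1 instead, probability 0; weight (1/4)·0 = 0 each.
If it is in box 3 (prior 1/4): the host opened box 3, so this case is ruled out; weight (1/4)·0 = 0.
The weights sum to 1/4.
So P(the gold coin in box 2 | the host opened box 3) = 0 / (1/4) = 0.

0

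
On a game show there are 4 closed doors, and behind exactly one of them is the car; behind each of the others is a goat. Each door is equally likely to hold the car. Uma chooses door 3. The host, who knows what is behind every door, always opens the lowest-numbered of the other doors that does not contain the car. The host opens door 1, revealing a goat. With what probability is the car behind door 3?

1/3

Consider each possible location of the car in turn.
If it is behind door 1 (prior 1/4): the host opened door 1, so this case is ruled out; weight (1/4)·0 = 0.
If it is behind any of doors 2, 3, and 4 (prior 1/4 each): door 1 is the lowest-numbered option available, probability 1; weight (1/4)·1 = 1/4 each.
The weights sum to 3/4.
So P(the car behind door 3 | the host opened door 1) = (1/4) / (3/4) = 1/3.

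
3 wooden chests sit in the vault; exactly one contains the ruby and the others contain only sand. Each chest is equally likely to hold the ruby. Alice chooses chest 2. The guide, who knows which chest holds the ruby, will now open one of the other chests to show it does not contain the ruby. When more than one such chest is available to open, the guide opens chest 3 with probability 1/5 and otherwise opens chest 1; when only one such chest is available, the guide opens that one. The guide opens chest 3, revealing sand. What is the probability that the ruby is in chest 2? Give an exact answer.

1/6

Apply Bayes' rule, conditioning on where the ruby actually is.
If it is in chest 1 (prior 1/3): only chest 3 is available, probability 1; weight (1/3)·1 = 1/3.
If it is in chest 2 (prior 1/3): chest 3 is available, opened with probability 1/5; weight (1/3)·(1/5) = 1/15.
If it is in chest 3 (prior 1/3): the guide opened chest 3, so this case is ruled out; weight (1/3)·0 = 0.
The weights sum to 2/5.
So P(the ruby in chest 2 | the guide opened chest 3) = (1/15) / (2/5) = 1/6.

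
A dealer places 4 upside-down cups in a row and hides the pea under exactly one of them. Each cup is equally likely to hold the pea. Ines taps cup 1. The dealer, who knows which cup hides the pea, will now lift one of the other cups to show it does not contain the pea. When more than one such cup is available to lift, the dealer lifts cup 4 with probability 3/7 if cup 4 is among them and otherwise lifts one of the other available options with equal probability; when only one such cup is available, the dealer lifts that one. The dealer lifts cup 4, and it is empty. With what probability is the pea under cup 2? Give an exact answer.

1/3

Condition on the true location of the pea.
If it is under any of cups 1, 2, and 3 (prior 1/4 each): cup 4 is available, opened with probability 3/7; weight (1/4)·(3/7) = 3/28 each.
If it is under cup 4 (prior 1/4): the dealer opened cup 4, so this case is ruled out; weight (1/4)·0 = 0.
The weights sum to 9/28.
So P(the pea under cup 2 | the dealer opened cup 4) = (3/28) / (9/28) = 1/3.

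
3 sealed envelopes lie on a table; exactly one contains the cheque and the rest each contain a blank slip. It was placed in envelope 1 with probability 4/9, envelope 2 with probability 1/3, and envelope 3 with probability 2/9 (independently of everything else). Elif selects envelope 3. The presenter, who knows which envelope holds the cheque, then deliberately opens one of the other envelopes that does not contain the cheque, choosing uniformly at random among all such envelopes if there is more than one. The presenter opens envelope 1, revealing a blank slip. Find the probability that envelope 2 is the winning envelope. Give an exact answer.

3/4

Consider each possible location of the cheque in turn.
If it is in envelope 1 (prior 4/9): the presenter opened envelope 1, so this case is ruled out; weight (4/9)·0 = 0.
If it is in envelope 2 (prior 1/3): the presenter has no choice, probability 1; weight (1/3)·1 = 1/3.
If it is in envelope 3 (prior 2/9): the presenter has 2 equally likely choices, so probability 1/2; weight (2/9)·(1/2) = 1/9.
The weights sum to 4/9.
So P(the cheque in envelope 2 | the presenter opened envelope 1) = (1/3) / (4/9) = 3/4.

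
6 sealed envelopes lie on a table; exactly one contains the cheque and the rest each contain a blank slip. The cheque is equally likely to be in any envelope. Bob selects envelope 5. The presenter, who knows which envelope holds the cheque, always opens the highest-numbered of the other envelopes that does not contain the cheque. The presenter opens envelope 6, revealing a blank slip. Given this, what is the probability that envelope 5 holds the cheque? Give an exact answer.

Condition on the true location of the cheque.
If it is in any of envelopes 1, 2, 3, 4, and 5 (prior 1/6 each): envelope 6 is the highest-numbered option available, probability 1; weight (1/6)·1 = 1/6 each.
If it is in envelope 6 (prior 1/6): the presenter opened envelope 6, so this case is ruled out; weight (1/6)·0 = 0.
The weights sum to 5/6.
So P(the cheque in envelope 5 | the presenter opened envelope 6) = (1/6) / (5/6) = 1/5.

1/5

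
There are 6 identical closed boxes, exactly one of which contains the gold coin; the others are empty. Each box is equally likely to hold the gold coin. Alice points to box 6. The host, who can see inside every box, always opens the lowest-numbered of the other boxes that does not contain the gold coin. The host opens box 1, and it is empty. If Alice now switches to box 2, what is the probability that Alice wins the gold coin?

Condition on the true location of the gold coin.
If it is in box 1 (prior 1/6): the host opened box 1, so this case is ruled out; weight (1/6)·0 = 0.
If it is in any of boxes 2, 3, 4, 5, and 6 (prior 1/6 each): box 1 is the lowest-numbered option available, probability 1; weight (1/6)·1 = 1/6 each.
The weights sum to 5/6.
So P(the gold coin in box 2 | the host opened box 1) = (1/6) / (5/6) = 1/5.

1/5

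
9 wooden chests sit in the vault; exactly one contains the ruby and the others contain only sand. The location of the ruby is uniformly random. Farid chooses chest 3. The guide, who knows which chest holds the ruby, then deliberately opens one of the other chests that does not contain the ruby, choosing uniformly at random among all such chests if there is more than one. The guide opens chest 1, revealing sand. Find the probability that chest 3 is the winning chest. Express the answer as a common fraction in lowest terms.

Apply Bayes' rule, conditioning on where the ruby actually is.
If it is in chest 1 (prior 1/9): the guide opened chest 1, so this case is ruled out; weight (1/9)·0 = 0.
If it is in any of chests 2, 4, 5, 6, 7, 8, and 9 (prior 1/9 each): the guide has 7 equally likely choices, so probability 1/7; weight (1/9)·(1/7) = 1/63 each.
If it is in chest 3 (prior 1/9): the guide has 8 equally likely choices, so probability 1/8; weight (1/9)·(1/8) = 1/72.
The weights sum to 1/8.
So P(the ruby in chest 3 | the guide opened chest 1) = (1/72) / (1/8) = 1/9.

1/9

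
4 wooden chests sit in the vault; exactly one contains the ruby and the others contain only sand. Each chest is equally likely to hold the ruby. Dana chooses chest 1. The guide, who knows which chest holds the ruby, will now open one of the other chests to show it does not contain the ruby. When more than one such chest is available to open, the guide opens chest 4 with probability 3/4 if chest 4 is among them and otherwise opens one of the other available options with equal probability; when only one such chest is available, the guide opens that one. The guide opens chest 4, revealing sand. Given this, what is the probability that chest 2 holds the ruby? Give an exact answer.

Apply Bayes' rule, conditioning on where the ruby actually is.
If it is in any of chests 1, 2, and 3 (prior 1/4 each): chest 4 is available, opened with probability 3/4; weight (1/4)·(3/4) = 3/16 each.
If it is in chest 4 (prior 1/4): the guide opened chest 4, so this case is ruled out; weight (1/4)·0 = 0.
The weights sum to 9/16.
So P(the ruby in chest 2 | the guide opened chest 4) = (3/16) / (9/16) = 1/3.

1/3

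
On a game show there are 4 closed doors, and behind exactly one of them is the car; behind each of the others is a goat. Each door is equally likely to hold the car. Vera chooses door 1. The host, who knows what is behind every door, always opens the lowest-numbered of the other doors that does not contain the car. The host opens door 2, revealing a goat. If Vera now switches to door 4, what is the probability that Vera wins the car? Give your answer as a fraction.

Consider each possible location of the car in turn.
If it is behind any of doors 1, 3, and 4 (prior 1/4 each): door 2 is the lowest-numbered option available, probability 1; weight (1/4)·1 = 1/4 each.
If it is behind door 2 (prior 1/4): the host opened door 2, so this case is ruled out; weight (1/4)·0 = 0.
The weights sum to 3/4.
So P(the car behind door 4 | the host opened door 2) = (1/4) / (3/4) = 1/3.

1/3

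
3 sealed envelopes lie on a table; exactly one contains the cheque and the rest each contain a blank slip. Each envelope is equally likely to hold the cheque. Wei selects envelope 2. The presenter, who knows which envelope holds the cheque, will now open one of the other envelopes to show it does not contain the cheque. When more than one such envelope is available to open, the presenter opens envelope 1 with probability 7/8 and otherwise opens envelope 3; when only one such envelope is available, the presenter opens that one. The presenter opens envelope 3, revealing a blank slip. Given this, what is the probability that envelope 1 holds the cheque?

8/9

Condition on the true location of the cheque.
If it is in envelope 1 (prior 1/3): only envelope 3 is available, probability 1; weight (1/3)·1 = 1/3.
If it is in envelope 2 (prior 1/3): envelope 1 is available but not opened, probability 1/8; weight (1/3)·(1/8) = 1/24.
If it is in envelope 3 (prior 1/3): the presenter opened envelope 3, so this case is ruled out; weight (1/3)·0 = 0.
The weights sum to 3/8.
So P(the cheque in envelope 1 | the presenter opened envelope 3) = (1/3) / (3/8) = 8/9.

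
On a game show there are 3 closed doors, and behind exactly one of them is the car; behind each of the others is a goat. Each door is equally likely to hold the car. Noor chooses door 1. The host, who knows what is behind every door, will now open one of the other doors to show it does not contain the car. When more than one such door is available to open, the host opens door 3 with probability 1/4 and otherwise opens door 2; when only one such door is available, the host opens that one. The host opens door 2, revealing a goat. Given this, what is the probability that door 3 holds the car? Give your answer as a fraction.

Condition on the true location of the car.
If it is behind door 1 (prior 1/3): door 3 is available but not opened, probability 3/4; weight (1/3)·(3/4) = 1/4.
If it is behind door 2 (prior 1/3): the host opened door 2, so this case is ruled out; weight (1/3)·0 = 0.
If it is behind door 3 (prior 1/3): only door 2 is available, probability 1; weight (1/3)·1 = 1/3.
The weights sum to 7/12.
So P(the car behind door 3 | the host opened door 2) = (1/3) / (7/12) = 4/7.

4/7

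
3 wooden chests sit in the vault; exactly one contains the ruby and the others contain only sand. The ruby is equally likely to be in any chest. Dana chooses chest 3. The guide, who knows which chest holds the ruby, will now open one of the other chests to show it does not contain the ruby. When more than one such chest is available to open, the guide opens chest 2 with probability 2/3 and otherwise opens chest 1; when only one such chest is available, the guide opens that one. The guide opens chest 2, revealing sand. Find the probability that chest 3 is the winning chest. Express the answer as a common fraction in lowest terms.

Condition on the true location of the ruby.
If it is in chest 1 (prior 1/3): only chest 2 is available, probability 1; weight (1/3)·1 = 1/3.
If it is in chest 2 (prior 1/3): the guide opened chest 2, so this case is ruled out; weight (1/3)·0 = 0.
If it is in chest 3 (prior 1/3): chest 2 is available, opened with probability 2/3; weight (1/3)·(2/3) = 2/9.
The weights sum to 5/9.
So P(the ruby in chest 3 | the guide opened chest 2) = (2/9) / (5/9) = 2/5.

2/5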